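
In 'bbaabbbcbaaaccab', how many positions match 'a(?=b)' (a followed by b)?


Lookahead 'a(?=b)' matches 'a' only when followed by 'b'.
String: 'bbaabbbcbaaaccab'
Checking each position where char is 'a':
  pos 2: 'a' -> no (next='a')
  pos 3: 'a' -> MATCH (next='b')
  pos 9: 'a' -> no (next='a')
  pos 10: 'a' -> no (next='a')
  pos 11: 'a' -> no (next='c')
  pos 14: 'a' -> MATCH (next='b')
Matching positions: [3, 14]
Count: 2

2


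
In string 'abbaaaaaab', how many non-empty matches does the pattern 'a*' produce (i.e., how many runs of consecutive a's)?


Pattern 'a*' matches zero or more a's. We want non-empty runs of consecutive a's.
String: 'abbaaaaaab'
Walking through the string to find runs of a's:
  Run 1: positions 0-0 -> 'a'
  Run 2: positions 3-8 -> 'aaaaaa'
Non-empty runs found: ['a', 'aaaaaa']
Count: 2

2


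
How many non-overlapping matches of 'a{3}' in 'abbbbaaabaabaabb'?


Pattern 'a{3}' matches exactly 3 consecutive a's (greedy, non-overlapping).
String: 'abbbbaaabaabaabb'
Scanning for runs of a's:
  Run at pos 0: 'a' (length 1) -> 0 match(es)
  Run at pos 5: 'aaa' (length 3) -> 1 match(es)
  Run at pos 9: 'aa' (length 2) -> 0 match(es)
  Run at pos 12: 'aa' (length 2) -> 0 match(es)
Matches found: ['aaa']
Total: 1

1


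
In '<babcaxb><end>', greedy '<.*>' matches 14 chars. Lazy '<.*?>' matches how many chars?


Greedy '<.*>' tries to match as MUCH as possible.
Lazy '<.*?>' tries to match as LITTLE as possible.

String: '<babcaxb><end>'
Greedy '<.*>' starts at first '<' and extends to the LAST '>': '<babcaxb><end>' (14 chars)
Lazy '<.*?>' starts at first '<' and stops at the FIRST '>': '<babcaxb>' (9 chars)

9


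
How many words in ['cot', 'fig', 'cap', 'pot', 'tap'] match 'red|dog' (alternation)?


Alternation 'red|dog' matches either 'red' or 'dog'.
Checking each word:
  'cot' -> no
  'fig' -> no
  'cap' -> no
  'pot' -> no
  'tap' -> no
Matches: []
Count: 0

0


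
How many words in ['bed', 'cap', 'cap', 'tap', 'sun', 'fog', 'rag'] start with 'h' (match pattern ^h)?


Pattern ^h anchors to start of word. Check which words begin with 'h':
  'bed' -> no
  'cap' -> no
  'cap' -> no
  'tap' -> no
  'sun' -> no
  'fog' -> no
  'rag' -> no
Matching words: []
Count: 0

0


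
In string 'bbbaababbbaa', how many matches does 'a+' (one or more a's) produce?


Pattern 'a+' matches one or more consecutive a's.
String: 'bbbaababbbaa'
Scanning for runs of a:
  Match 1: 'aa' (length 2)
  Match 2: 'a' (length 1)
  Match 3: 'aa' (length 2)
Total matches: 3

3


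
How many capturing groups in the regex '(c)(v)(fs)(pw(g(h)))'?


To count capturing groups, count each '(' that starts a group.
Pattern: '(c)(v)(fs)(pw(g(h)))'
Walking through the pattern:
  Position 0: '(' -> group #1
  Position 3: '(' -> group #2
  Position 6: '(' -> group #3
  Position 10: '(' -> group #4
  Position 13: '(' -> group #5
  Position 15: '(' -> group #6
Total capturing groups: 6

6


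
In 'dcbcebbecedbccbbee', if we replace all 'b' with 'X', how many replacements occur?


re.sub('b', 'X', text) replaces every occurrence of 'b' with 'X'.
Text: 'dcbcebbecedbccbbee'
Scanning for 'b':
  pos 2: 'b' -> replacement #1
  pos 5: 'b' -> replacement #2
  pos 6: 'b' -> replacement #3
  pos 11: 'b' -> replacement #4
  pos 14: 'b' -> replacement #5
  pos 15: 'b' -> replacement #6
Total replacements: 6

6


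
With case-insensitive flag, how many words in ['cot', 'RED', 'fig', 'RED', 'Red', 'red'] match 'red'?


Case-insensitive matching: compare each word's lowercase form to 'red'.
  'cot' -> lower='cot' -> no
  'RED' -> lower='red' -> MATCH
  'fig' -> lower='fig' -> no
  'RED' -> lower='red' -> MATCH
  'Red' -> lower='red' -> MATCH
  'red' -> lower='red' -> MATCH
Matches: ['RED', 'RED', 'Red', 'red']
Count: 4

4


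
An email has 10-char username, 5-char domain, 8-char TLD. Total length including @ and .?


An email address has format: username@domain.tld
Username length: 10
'@' character: 1
Domain length: 5
'.' character: 1
TLD length: 8
Total = 10 + 1 + 5 + 1 + 8 = 25

25


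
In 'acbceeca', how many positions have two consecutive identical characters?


Looking for consecutive identical characters in 'acbceeca':
  pos 0-1: 'a' vs 'c' -> different
  pos 1-2: 'c' vs 'b' -> different
  pos 2-3: 'b' vs 'c' -> different
  pos 3-4: 'c' vs 'e' -> different
  pos 4-5: 'e' vs 'e' -> MATCH ('ee')
  pos 5-6: 'e' vs 'c' -> different
  pos 6-7: 'c' vs 'a' -> different
Consecutive identical pairs: ['ee']
Count: 1

1


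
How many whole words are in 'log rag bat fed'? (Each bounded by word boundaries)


Word boundaries (\b) mark the start/end of each word.
Text: 'log rag bat fed'
Splitting by whitespace:
  Word 1: 'log'
  Word 2: 'rag'
  Word 3: 'bat'
  Word 4: 'fed'
Total whole words: 4

4


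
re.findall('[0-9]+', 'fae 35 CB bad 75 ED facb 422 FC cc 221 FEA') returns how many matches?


Pattern '[0-9]+' finds one or more digits.
Text: 'fae 35 CB bad 75 ED facb 422 FC cc 221 FEA'
Scanning for matches:
  Match 1: '35'
  Match 2: '75'
  Match 3: '422'
  Match 4: '221'
Total matches: 4

4


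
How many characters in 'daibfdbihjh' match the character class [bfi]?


Character class [bfi] matches any of: {b, f, i}
Scanning string 'daibfdbihjh' character by character:
  pos 0: 'd' -> no
  pos 1: 'a' -> no
  pos 2: 'i' -> MATCH
  pos 3: 'b' -> MATCH
  pos 4: 'f' -> MATCH
  pos 5: 'd' -> no
  pos 6: 'b' -> MATCH
  pos 7: 'i' -> MATCH
  pos 8: 'h' -> no
  pos 9: 'j' -> no
  pos 10: 'h' -> no
Total matches: 5

5


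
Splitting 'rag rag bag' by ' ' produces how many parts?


Splitting by ' ' breaks the string at each occurrence of the separator.
Text: 'rag rag bag'
Parts after split:
  Part 1: 'rag'
  Part 2: 'rag'
  Part 3: 'bag'
Total parts: 3

3


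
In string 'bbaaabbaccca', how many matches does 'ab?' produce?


Pattern 'ab?' matches 'a' optionally followed by 'b'.
String: 'bbaaabbaccca'
Scanning left to right for 'a' then checking next char:
  Match 1: 'a' (a not followed by b)
  Match 2: 'a' (a not followed by b)
  Match 3: 'ab' (a followed by b)
  Match 4: 'a' (a not followed by b)
  Match 5: 'a' (a not followed by b)
Total matches: 5

5


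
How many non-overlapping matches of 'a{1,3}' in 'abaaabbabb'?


Pattern 'a{1,3}' matches between 1 and 3 consecutive a's (greedy).
String: 'abaaabbabb'
Finding runs of a's and applying greedy matching:
  Run at pos 0: 'a' (length 1)
  Run at pos 2: 'aaa' (length 3)
  Run at pos 7: 'a' (length 1)
Matches: ['a', 'aaa', 'a']
Count: 3

3


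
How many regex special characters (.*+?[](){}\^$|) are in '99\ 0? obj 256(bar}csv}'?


Regex special characters are: . * + ? [ ] ( ) { } \ ^ $ |
Scanning '99\ 0? obj 256(bar}csv}':
  pos 2: '\' -> SPECIAL
  pos 5: '?' -> SPECIAL
  pos 14: '(' -> SPECIAL
  pos 18: '}' -> SPECIAL
  pos 22: '}' -> SPECIAL
Special chars found: ['\\', '?', '(', '}', '}']
Total: 5

5


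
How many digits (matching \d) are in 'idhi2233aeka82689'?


\d matches any digit 0-9.
Scanning 'idhi2233aeka82689':
  pos 4: '2' -> DIGIT
  pos 5: '2' -> DIGIT
  pos 6: '3' -> DIGIT
  pos 7: '3' -> DIGIT
  pos 12: '8' -> DIGIT
  pos 13: '2' -> DIGIT
  pos 14: '6' -> DIGIT
  pos 15: '8' -> DIGIT
  pos 16: '9' -> DIGIT
Digits found: ['2', '2', '3', '3', '8', '2', '6', '8', '9']
Total: 9

9


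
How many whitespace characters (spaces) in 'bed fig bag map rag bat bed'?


\s matches whitespace characters (spaces, tabs, etc.).
Text: 'bed fig bag map rag bat bed'
This text has 7 words separated by spaces.
Number of spaces = number of words - 1 = 7 - 1 = 6

6


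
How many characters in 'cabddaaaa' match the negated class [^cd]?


Negated class [^cd] matches any char NOT in {c, d}
Scanning 'cabddaaaa':
  pos 0: 'c' -> no (excluded)
  pos 1: 'a' -> MATCH
  pos 2: 'b' -> MATCH
  pos 3: 'd' -> no (excluded)
  pos 4: 'd' -> no (excluded)
  pos 5: 'a' -> MATCH
  pos 6: 'a' -> MATCH
  pos 7: 'a' -> MATCH
  pos 8: 'a' -> MATCH
Total matches: 6

6


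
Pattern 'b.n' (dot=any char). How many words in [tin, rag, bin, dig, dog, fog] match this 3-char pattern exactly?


Pattern 'b.n' means: starts with 'b', any single char, ends with 'n'.
Checking each word (must be exactly 3 chars):
  'tin' (len=3): no
  'rag' (len=3): no
  'bin' (len=3): MATCH
  'dig' (len=3): no
  'dog' (len=3): no
  'fog' (len=3): no
Matching words: ['bin']
Total: 1

1


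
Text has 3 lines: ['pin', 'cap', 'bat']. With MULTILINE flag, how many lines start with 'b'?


With MULTILINE flag, ^ matches the start of each line.
Lines: ['pin', 'cap', 'bat']
Checking which lines start with 'b':
  Line 1: 'pin' -> no
  Line 2: 'cap' -> no
  Line 3: 'bat' -> MATCH
Matching lines: ['bat']
Count: 1

1


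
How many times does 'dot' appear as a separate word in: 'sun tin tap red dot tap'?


Scanning each word for exact match 'dot':
  Word 1: 'sun' -> no
  Word 2: 'tin' -> no
  Word 3: 'tap' -> no
  Word 4: 'red' -> no
  Word 5: 'dot' -> MATCH
  Word 6: 'tap' -> no
Total matches: 1

1


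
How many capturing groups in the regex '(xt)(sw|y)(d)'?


To count capturing groups, count each '(' that starts a group.
Pattern: '(xt)(sw|y)(d)'
Walking through the pattern:
  Position 0: '(' -> group #1
  Position 4: '(' -> group #2
  Position 10: '(' -> group #3
Total capturing groups: 3

3


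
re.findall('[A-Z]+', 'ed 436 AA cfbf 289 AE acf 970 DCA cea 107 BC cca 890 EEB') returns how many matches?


Pattern '[A-Z]+' finds one or more uppercase letters.
Text: 'ed 436 AA cfbf 289 AE acf 970 DCA cea 107 BC cca 890 EEB'
Scanning for matches:
  Match 1: 'AA'
  Match 2: 'AE'
  Match 3: 'DCA'
  Match 4: 'BC'
  Match 5: 'EEB'
Total matches: 5

5


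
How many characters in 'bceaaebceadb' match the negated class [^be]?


Negated class [^be] matches any char NOT in {b, e}
Scanning 'bceaaebceadb':
  pos 0: 'b' -> no (excluded)
  pos 1: 'c' -> MATCH
  pos 2: 'e' -> no (excluded)
  pos 3: 'a' -> MATCH
  pos 4: 'a' -> MATCH
  pos 5: 'e' -> no (excluded)
  pos 6: 'b' -> no (excluded)
  pos 7: 'c' -> MATCH
  pos 8: 'e' -> no (excluded)
  pos 9: 'a' -> MATCH
  pos 10: 'd' -> MATCH
  pos 11: 'b' -> no (excluded)
Total matches: 6

6


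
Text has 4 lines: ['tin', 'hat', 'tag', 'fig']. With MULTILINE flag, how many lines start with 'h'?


With MULTILINE flag, ^ matches the start of each line.
Lines: ['tin', 'hat', 'tag', 'fig']
Checking which lines start with 'h':
  Line 1: 'tin' -> no
  Line 2: 'hat' -> MATCH
  Line 3: 'tag' -> no
  Line 4: 'fig' -> no
Matching lines: ['hat']
Count: 1

1


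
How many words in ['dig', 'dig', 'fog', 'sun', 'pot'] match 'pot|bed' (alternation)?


Alternation 'pot|bed' matches either 'pot' or 'bed'.
Checking each word:
  'dig' -> no
  'dig' -> no
  'fog' -> no
  'sun' -> no
  'pot' -> MATCH
Matches: ['pot']
Count: 1

1


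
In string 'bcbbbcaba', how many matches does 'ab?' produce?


Pattern 'ab?' matches 'a' optionally followed by 'b'.
String: 'bcbbbcaba'
Scanning left to right for 'a' then checking next char:
  Match 1: 'ab' (a followed by b)
  Match 2: 'a' (a not followed by b)
Total matches: 2

2


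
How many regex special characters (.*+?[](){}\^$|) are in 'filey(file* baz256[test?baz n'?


Regex special characters are: . * + ? [ ] ( ) { } \ ^ $ |
Scanning 'filey(file* baz256[test?baz n':
  pos 5: '(' -> SPECIAL
  pos 10: '*' -> SPECIAL
  pos 18: '[' -> SPECIAL
  pos 23: '?' -> SPECIAL
Special chars found: ['(', '*', '[', '?']
Total: 4

4


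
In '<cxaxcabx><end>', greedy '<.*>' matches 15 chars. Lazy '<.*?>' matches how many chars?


Greedy '<.*>' tries to match as MUCH as possible.
Lazy '<.*?>' tries to match as LITTLE as possible.

String: '<cxaxcabx><end>'
Greedy '<.*>' starts at first '<' and extends to the LAST '>': '<cxaxcabx><end>' (15 chars)
Lazy '<.*?>' starts at first '<' and stops at the FIRST '>': '<cxaxcabx>' (10 chars)

10


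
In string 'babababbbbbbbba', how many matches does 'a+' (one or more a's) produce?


Pattern 'a+' matches one or more consecutive a's.
String: 'babababbbbbbbba'
Scanning for runs of a:
  Match 1: 'a' (length 1)
  Match 2: 'a' (length 1)
  Match 3: 'a' (length 1)
  Match 4: 'a' (length 1)
Total matches: 4

4


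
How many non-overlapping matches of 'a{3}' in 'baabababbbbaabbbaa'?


Pattern 'a{3}' matches exactly 3 consecutive a's (greedy, non-overlapping).
String: 'baabababbbbaabbbaa'
Scanning for runs of a's:
  Run at pos 1: 'aa' (length 2) -> 0 match(es)
  Run at pos 4: 'a' (length 1) -> 0 match(es)
  Run at pos 6: 'a' (length 1) -> 0 match(es)
  Run at pos 11: 'aa' (length 2) -> 0 match(es)
  Run at pos 16: 'aa' (length 2) -> 0 match(es)
Matches found: []
Total: 0

0


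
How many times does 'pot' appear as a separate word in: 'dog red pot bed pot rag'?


Scanning each word for exact match 'pot':
  Word 1: 'dog' -> no
  Word 2: 'red' -> no
  Word 3: 'pot' -> MATCH
  Word 4: 'bed' -> no
  Word 5: 'pot' -> MATCH
  Word 6: 'rag' -> no
Total matches: 2

2


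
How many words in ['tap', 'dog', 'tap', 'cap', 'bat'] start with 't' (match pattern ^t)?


Pattern ^t anchors to start of word. Check which words begin with 't':
  'tap' -> MATCH (starts with 't')
  'dog' -> no
  'tap' -> MATCH (starts with 't')
  'cap' -> no
  'bat' -> no
Matching words: ['tap', 'tap']
Count: 2

2


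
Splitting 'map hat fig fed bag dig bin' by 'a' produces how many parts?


Splitting by 'a' breaks the string at each occurrence of the separator.
Text: 'map hat fig fed bag dig bin'
Parts after split:
  Part 1: 'm'
  Part 2: 'p h'
  Part 3: 't fig fed b'
  Part 4: 'g dig bin'
Total parts: 4

4


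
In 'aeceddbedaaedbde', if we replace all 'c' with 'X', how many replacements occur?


re.sub('c', 'X', text) replaces every occurrence of 'c' with 'X'.
Text: 'aeceddbedaaedbde'
Scanning for 'c':
  pos 2: 'c' -> replacement #1
Total replacements: 1

1


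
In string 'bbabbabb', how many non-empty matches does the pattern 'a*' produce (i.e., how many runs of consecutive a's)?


Pattern 'a*' matches zero or more a's. We want non-empty runs of consecutive a's.
String: 'bbabbabb'
Walking through the string to find runs of a's:
  Run 1: positions 2-2 -> 'a'
  Run 2: positions 5-5 -> 'a'
Non-empty runs found: ['a', 'a']
Count: 2

2


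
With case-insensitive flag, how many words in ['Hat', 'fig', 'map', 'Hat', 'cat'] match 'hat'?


Case-insensitive matching: compare each word's lowercase form to 'hat'.
  'Hat' -> lower='hat' -> MATCH
  'fig' -> lower='fig' -> no
  'map' -> lower='map' -> no
  'Hat' -> lower='hat' -> MATCH
  'cat' -> lower='cat' -> no
Matches: ['Hat', 'Hat']
Count: 2

2


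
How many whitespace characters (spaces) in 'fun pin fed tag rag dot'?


\s matches whitespace characters (spaces, tabs, etc.).
Text: 'fun pin fed tag rag dot'
This text has 6 words separated by spaces.
Number of spaces = number of words - 1 = 6 - 1 = 5

5


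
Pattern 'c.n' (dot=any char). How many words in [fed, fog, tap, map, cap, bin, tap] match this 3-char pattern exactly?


Pattern 'c.n' means: starts with 'c', any single char, ends with 'n'.
Checking each word (must be exactly 3 chars):
  'fed' (len=3): no
  'fog' (len=3): no
  'tap' (len=3): no
  'map' (len=3): no
  'cap' (len=3): no
  'bin' (len=3): no
  'tap' (len=3): no
Matching words: []
Total: 0

0


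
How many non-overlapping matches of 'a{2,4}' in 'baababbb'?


Pattern 'a{2,4}' matches between 2 and 4 consecutive a's (greedy).
String: 'baababbb'
Finding runs of a's and applying greedy matching:
  Run at pos 1: 'aa' (length 2)
  Run at pos 4: 'a' (length 1)
Matches: ['aa']
Count: 1

1


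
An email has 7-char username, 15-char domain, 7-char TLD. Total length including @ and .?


An email address has format: username@domain.tld
Username length: 7
'@' character: 1
Domain length: 15
'.' character: 1
TLD length: 7
Total = 7 + 1 + 15 + 1 + 7 = 31

31


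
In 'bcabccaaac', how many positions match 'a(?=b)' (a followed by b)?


Lookahead 'a(?=b)' matches 'a' only when followed by 'b'.
String: 'bcabccaaac'
Checking each position where char is 'a':
  pos 2: 'a' -> MATCH (next='b')
  pos 6: 'a' -> no (next='a')
  pos 7: 'a' -> no (next='a')
  pos 8: 'a' -> no (next='c')
Matching positions: [2]
Count: 1

1


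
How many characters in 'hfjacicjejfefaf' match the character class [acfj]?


Character class [acfj] matches any of: {a, c, f, j}
Scanning string 'hfjacicjejfefaf' character by character:
  pos 0: 'h' -> no
  pos 1: 'f' -> MATCH
  pos 2: 'j' -> MATCH
  pos 3: 'a' -> MATCH
  pos 4: 'c' -> MATCH
  pos 5: 'i' -> no
  pos 6: 'c' -> MATCH
  pos 7: 'j' -> MATCH
  pos 8: 'e' -> no
  pos 9: 'j' -> MATCH
  pos 10: 'f' -> MATCH
  pos 11: 'e' -> no
  pos 12: 'f' -> MATCH
  pos 13: 'a' -> MATCH
  pos 14: 'f' -> MATCH
Total matches: 11

11


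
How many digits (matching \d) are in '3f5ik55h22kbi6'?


\d matches any digit 0-9.
Scanning '3f5ik55h22kbi6':
  pos 0: '3' -> DIGIT
  pos 2: '5' -> DIGIT
  pos 5: '5' -> DIGIT
  pos 6: '5' -> DIGIT
  pos 8: '2' -> DIGIT
  pos 9: '2' -> DIGIT
  pos 13: '6' -> DIGIT
Digits found: ['3', '5', '5', '5', '2', '2', '6']
Total: 7

7


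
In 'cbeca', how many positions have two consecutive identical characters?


Looking for consecutive identical characters in 'cbeca':
  pos 0-1: 'c' vs 'b' -> different
  pos 1-2: 'b' vs 'e' -> different
  pos 2-3: 'e' vs 'c' -> different
  pos 3-4: 'c' vs 'a' -> different
Consecutive identical pairs: []
Count: 0

0


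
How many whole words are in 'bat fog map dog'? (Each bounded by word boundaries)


Word boundaries (\b) mark the start/end of each word.
Text: 'bat fog map dog'
Splitting by whitespace:
  Word 1: 'bat'
  Word 2: 'fog'
  Word 3: 'map'
  Word 4: 'dog'
Total whole words: 4

4


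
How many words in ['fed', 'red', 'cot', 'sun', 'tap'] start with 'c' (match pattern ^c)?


Pattern ^c anchors to start of word. Check which words begin with 'c':
  'fed' -> no
  'red' -> no
  'cot' -> MATCH (starts with 'c')
  'sun' -> no
  'tap' -> no
Matching words: ['cot']
Count: 1

1


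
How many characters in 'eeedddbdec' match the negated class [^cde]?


Negated class [^cde] matches any char NOT in {c, d, e}
Scanning 'eeedddbdec':
  pos 0: 'e' -> no (excluded)
  pos 1: 'e' -> no (excluded)
  pos 2: 'e' -> no (excluded)
  pos 3: 'd' -> no (excluded)
  pos 4: 'd' -> no (excluded)
  pos 5: 'd' -> no (excluded)
  pos 6: 'b' -> MATCH
  pos 7: 'd' -> no (excluded)
  pos 8: 'e' -> no (excluded)
  pos 9: 'c' -> no (excluded)
Total matches: 1

1


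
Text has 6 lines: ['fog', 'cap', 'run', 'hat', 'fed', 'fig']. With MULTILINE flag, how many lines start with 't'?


With MULTILINE flag, ^ matches the start of each line.
Lines: ['fog', 'cap', 'run', 'hat', 'fed', 'fig']
Checking which lines start with 't':
  Line 1: 'fog' -> no
  Line 2: 'cap' -> no
  Line 3: 'run' -> no
  Line 4: 'hat' -> no
  Line 5: 'fed' -> no
  Line 6: 'fig' -> no
Matching lines: []
Count: 0

0


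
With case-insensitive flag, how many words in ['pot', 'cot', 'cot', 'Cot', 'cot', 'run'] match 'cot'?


Case-insensitive matching: compare each word's lowercase form to 'cot'.
  'pot' -> lower='pot' -> no
  'cot' -> lower='cot' -> MATCH
  'cot' -> lower='cot' -> MATCH
  'Cot' -> lower='cot' -> MATCH
  'cot' -> lower='cot' -> MATCH
  'run' -> lower='run' -> no
Matches: ['cot', 'cot', 'Cot', 'cot']
Count: 4

4


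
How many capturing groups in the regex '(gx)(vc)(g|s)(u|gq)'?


To count capturing groups, count each '(' that starts a group.
Pattern: '(gx)(vc)(g|s)(u|gq)'
Walking through the pattern:
  Position 0: '(' -> group #1
  Position 4: '(' -> group #2
  Position 8: '(' -> group #3
  Position 13: '(' -> group #4
Total capturing groups: 4

4


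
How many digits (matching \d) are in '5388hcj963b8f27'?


\d matches any digit 0-9.
Scanning '5388hcj963b8f27':
  pos 0: '5' -> DIGIT
  pos 1: '3' -> DIGIT
  pos 2: '8' -> DIGIT
  pos 3: '8' -> DIGIT
  pos 7: '9' -> DIGIT
  pos 8: '6' -> DIGIT
  pos 9: '3' -> DIGIT
  pos 11: '8' -> DIGIT
  pos 13: '2' -> DIGIT
  pos 14: '7' -> DIGIT
Digits found: ['5', '3', '8', '8', '9', '6', '3', '8', '2', '7']
Total: 10

10


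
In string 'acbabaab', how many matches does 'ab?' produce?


Pattern 'ab?' matches 'a' optionally followed by 'b'.
String: 'acbabaab'
Scanning left to right for 'a' then checking next char:
  Match 1: 'a' (a not followed by b)
  Match 2: 'ab' (a followed by b)
  Match 3: 'a' (a not followed by b)
  Match 4: 'ab' (a followed by b)
Total matches: 4

4


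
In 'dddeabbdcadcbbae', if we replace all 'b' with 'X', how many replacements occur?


re.sub('b', 'X', text) replaces every occurrence of 'b' with 'X'.
Text: 'dddeabbdcadcbbae'
Scanning for 'b':
  pos 5: 'b' -> replacement #1
  pos 6: 'b' -> replacement #2
  pos 12: 'b' -> replacement #3
  pos 13: 'b' -> replacement #4
Total replacements: 4

4


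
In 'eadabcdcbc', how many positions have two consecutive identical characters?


Looking for consecutive identical characters in 'eadabcdcbc':
  pos 0-1: 'e' vs 'a' -> different
  pos 1-2: 'a' vs 'd' -> different
  pos 2-3: 'd' vs 'a' -> different
  pos 3-4: 'a' vs 'b' -> different
  pos 4-5: 'b' vs 'c' -> different
  pos 5-6: 'c' vs 'd' -> different
  pos 6-7: 'd' vs 'c' -> different
  pos 7-8: 'c' vs 'b' -> different
  pos 8-9: 'b' vs 'c' -> different
Consecutive identical pairs: []
Count: 0

0


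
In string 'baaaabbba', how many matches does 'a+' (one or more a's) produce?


Pattern 'a+' matches one or more consecutive a's.
String: 'baaaabbba'
Scanning for runs of a:
  Match 1: 'aaaa' (length 4)
  Match 2: 'a' (length 1)
Total matches: 2

2


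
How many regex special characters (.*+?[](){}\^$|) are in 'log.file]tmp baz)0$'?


Regex special characters are: . * + ? [ ] ( ) { } \ ^ $ |
Scanning 'log.file]tmp baz)0$':
  pos 3: '.' -> SPECIAL
  pos 8: ']' -> SPECIAL
  pos 16: ')' -> SPECIAL
  pos 18: '$' -> SPECIAL
Special chars found: ['.', ']', ')', '$']
Total: 4

4


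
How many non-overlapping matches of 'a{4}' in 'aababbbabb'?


Pattern 'a{4}' matches exactly 4 consecutive a's (greedy, non-overlapping).
String: 'aababbbabb'
Scanning for runs of a's:
  Run at pos 0: 'aa' (length 2) -> 0 match(es)
  Run at pos 3: 'a' (length 1) -> 0 match(es)
  Run at pos 7: 'a' (length 1) -> 0 match(es)
Matches found: []
Total: 0

0


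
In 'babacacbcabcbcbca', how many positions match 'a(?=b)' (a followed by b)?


Lookahead 'a(?=b)' matches 'a' only when followed by 'b'.
String: 'babacacbcabcbcbca'
Checking each position where char is 'a':
  pos 1: 'a' -> MATCH (next='b')
  pos 3: 'a' -> no (next='c')
  pos 5: 'a' -> no (next='c')
  pos 9: 'a' -> MATCH (next='b')
Matching positions: [1, 9]
Count: 2

2


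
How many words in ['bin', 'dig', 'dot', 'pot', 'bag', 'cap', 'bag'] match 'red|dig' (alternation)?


Alternation 'red|dig' matches either 'red' or 'dig'.
Checking each word:
  'bin' -> no
  'dig' -> MATCH
  'dot' -> no
  'pot' -> no
  'bag' -> no
  'cap' -> no
  'bag' -> no
Matches: ['dig']
Count: 1

1


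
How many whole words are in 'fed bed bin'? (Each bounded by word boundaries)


Word boundaries (\b) mark the start/end of each word.
Text: 'fed bed bin'
Splitting by whitespace:
  Word 1: 'fed'
  Word 2: 'bed'
  Word 3: 'bin'
Total whole words: 3

3


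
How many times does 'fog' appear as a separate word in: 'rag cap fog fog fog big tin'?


Scanning each word for exact match 'fog':
  Word 1: 'rag' -> no
  Word 2: 'cap' -> no
  Word 3: 'fog' -> MATCH
  Word 4: 'fog' -> MATCH
  Word 5: 'fog' -> MATCH
  Word 6: 'big' -> no
  Word 7: 'tin' -> no
Total matches: 3

3


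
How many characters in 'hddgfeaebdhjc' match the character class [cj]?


Character class [cj] matches any of: {c, j}
Scanning string 'hddgfeaebdhjc' character by character:
  pos 0: 'h' -> no
  pos 1: 'd' -> no
  pos 2: 'd' -> no
  pos 3: 'g' -> no
  pos 4: 'f' -> no
  pos 5: 'e' -> no
  pos 6: 'a' -> no
  pos 7: 'e' -> no
  pos 8: 'b' -> no
  pos 9: 'd' -> no
  pos 10: 'h' -> no
  pos 11: 'j' -> MATCH
  pos 12: 'c' -> MATCH
Total matches: 2

2


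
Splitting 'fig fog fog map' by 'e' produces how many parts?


Splitting by 'e' breaks the string at each occurrence of the separator.
Text: 'fig fog fog map'
Parts after split:
  Part 1: 'fig fog fog map'
Total parts: 1

1


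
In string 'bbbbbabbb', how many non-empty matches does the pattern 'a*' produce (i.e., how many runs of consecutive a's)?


Pattern 'a*' matches zero or more a's. We want non-empty runs of consecutive a's.
String: 'bbbbbabbb'
Walking through the string to find runs of a's:
  Run 1: positions 5-5 -> 'a'
Non-empty runs found: ['a']
Count: 1

1


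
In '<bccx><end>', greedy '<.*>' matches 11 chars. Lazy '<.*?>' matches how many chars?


Greedy '<.*>' tries to match as MUCH as possible.
Lazy '<.*?>' tries to match as LITTLE as possible.

String: '<bccx><end>'
Greedy '<.*>' starts at first '<' and extends to the LAST '>': '<bccx><end>' (11 chars)
Lazy '<.*?>' starts at first '<' and stops at the FIRST '>': '<bccx>' (6 chars)

6


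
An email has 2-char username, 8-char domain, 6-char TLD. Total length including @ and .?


An email address has format: username@domain.tld
Username length: 2
'@' character: 1
Domain length: 8
'.' character: 1
TLD length: 6
Total = 2 + 1 + 8 + 1 + 6 = 18

18


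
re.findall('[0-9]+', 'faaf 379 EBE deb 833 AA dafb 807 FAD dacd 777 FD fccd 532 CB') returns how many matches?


Pattern '[0-9]+' finds one or more digits.
Text: 'faaf 379 EBE deb 833 AA dafb 807 FAD dacd 777 FD fccd 532 CB'
Scanning for matches:
  Match 1: '379'
  Match 2: '833'
  Match 3: '807'
  Match 4: '777'
  Match 5: '532'
Total matches: 5

5


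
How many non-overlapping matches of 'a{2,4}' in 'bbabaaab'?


Pattern 'a{2,4}' matches between 2 and 4 consecutive a's (greedy).
String: 'bbabaaab'
Finding runs of a's and applying greedy matching:
  Run at pos 2: 'a' (length 1)
  Run at pos 4: 'aaa' (length 3)
Matches: ['aaa']
Count: 1

1


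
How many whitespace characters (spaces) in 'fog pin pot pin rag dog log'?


\s matches whitespace characters (spaces, tabs, etc.).
Text: 'fog pin pot pin rag dog log'
This text has 7 words separated by spaces.
Number of spaces = number of words - 1 = 7 - 1 = 6

6


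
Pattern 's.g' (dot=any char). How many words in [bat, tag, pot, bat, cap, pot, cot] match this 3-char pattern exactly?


Pattern 's.g' means: starts with 's', any single char, ends with 'g'.
Checking each word (must be exactly 3 chars):
  'bat' (len=3): no
  'tag' (len=3): no
  'pot' (len=3): no
  'bat' (len=3): no
  'cap' (len=3): no
  'pot' (len=3): no
  'cot' (len=3): no
Matching words: []
Total: 0

0


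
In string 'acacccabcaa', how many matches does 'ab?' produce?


Pattern 'ab?' matches 'a' optionally followed by 'b'.
String: 'acacccabcaa'
Scanning left to right for 'a' then checking next char:
  Match 1: 'a' (a not followed by b)
  Match 2: 'a' (a not followed by b)
  Match 3: 'ab' (a followed by b)
  Match 4: 'a' (a not followed by b)
  Match 5: 'a' (a not followed by b)
Total matches: 5

5


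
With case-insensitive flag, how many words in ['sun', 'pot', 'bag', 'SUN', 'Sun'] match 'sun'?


Case-insensitive matching: compare each word's lowercase form to 'sun'.
  'sun' -> lower='sun' -> MATCH
  'pot' -> lower='pot' -> no
  'bag' -> lower='bag' -> no
  'SUN' -> lower='sun' -> MATCH
  'Sun' -> lower='sun' -> MATCH
Matches: ['sun', 'SUN', 'Sun']
Count: 3

3


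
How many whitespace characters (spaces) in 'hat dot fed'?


\s matches whitespace characters (spaces, tabs, etc.).
Text: 'hat dot fed'
This text has 3 words separated by spaces.
Number of spaces = number of words - 1 = 3 - 1 = 2

2


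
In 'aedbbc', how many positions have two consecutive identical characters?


Looking for consecutive identical characters in 'aedbbc':
  pos 0-1: 'a' vs 'e' -> different
  pos 1-2: 'e' vs 'd' -> different
  pos 2-3: 'd' vs 'b' -> different
  pos 3-4: 'b' vs 'b' -> MATCH ('bb')
  pos 4-5: 'b' vs 'c' -> different
Consecutive identical pairs: ['bb']
Count: 1

1


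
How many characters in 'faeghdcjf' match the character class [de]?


Character class [de] matches any of: {d, e}
Scanning string 'faeghdcjf' character by character:
  pos 0: 'f' -> no
  pos 1: 'a' -> no
  pos 2: 'e' -> MATCH
  pos 3: 'g' -> no
  pos 4: 'h' -> no
  pos 5: 'd' -> MATCH
  pos 6: 'c' -> no
  pos 7: 'j' -> no
  pos 8: 'f' -> no
Total matches: 2

2


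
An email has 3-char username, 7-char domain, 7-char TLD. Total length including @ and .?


An email address has format: username@domain.tld
Username length: 3
'@' character: 1
Domain length: 7
'.' character: 1
TLD length: 7
Total = 3 + 1 + 7 + 1 + 7 = 19

19


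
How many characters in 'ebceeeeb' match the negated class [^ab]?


Negated class [^ab] matches any char NOT in {a, b}
Scanning 'ebceeeeb':
  pos 0: 'e' -> MATCH
  pos 1: 'b' -> no (excluded)
  pos 2: 'c' -> MATCH
  pos 3: 'e' -> MATCH
  pos 4: 'e' -> MATCH
  pos 5: 'e' -> MATCH
  pos 6: 'e' -> MATCH
  pos 7: 'b' -> no (excluded)
Total matches: 6

6


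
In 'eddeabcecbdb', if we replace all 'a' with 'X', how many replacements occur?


re.sub('a', 'X', text) replaces every occurrence of 'a' with 'X'.
Text: 'eddeabcecbdb'
Scanning for 'a':
  pos 4: 'a' -> replacement #1
Total replacements: 1

1


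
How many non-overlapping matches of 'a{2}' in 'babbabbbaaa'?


Pattern 'a{2}' matches exactly 2 consecutive a's (greedy, non-overlapping).
String: 'babbabbbaaa'
Scanning for runs of a's:
  Run at pos 1: 'a' (length 1) -> 0 match(es)
  Run at pos 4: 'a' (length 1) -> 0 match(es)
  Run at pos 8: 'aaa' (length 3) -> 1 match(es)
Matches found: ['aa']
Total: 1

1


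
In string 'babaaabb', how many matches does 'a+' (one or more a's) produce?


Pattern 'a+' matches one or more consecutive a's.
String: 'babaaabb'
Scanning for runs of a:
  Match 1: 'a' (length 1)
  Match 2: 'aaa' (length 3)
Total matches: 2

2


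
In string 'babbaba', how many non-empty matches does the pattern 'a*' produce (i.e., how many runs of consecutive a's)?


Pattern 'a*' matches zero or more a's. We want non-empty runs of consecutive a's.
String: 'babbaba'
Walking through the string to find runs of a's:
  Run 1: positions 1-1 -> 'a'
  Run 2: positions 4-4 -> 'a'
  Run 3: positions 6-6 -> 'a'
Non-empty runs found: ['a', 'a', 'a']
Count: 3

3


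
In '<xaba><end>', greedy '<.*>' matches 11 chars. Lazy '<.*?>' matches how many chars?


Greedy '<.*>' tries to match as MUCH as possible.
Lazy '<.*?>' tries to match as LITTLE as possible.

String: '<xaba><end>'
Greedy '<.*>' starts at first '<' and extends to the LAST '>': '<xaba><end>' (11 chars)
Lazy '<.*?>' starts at first '<' and stops at the FIRST '>': '<xaba>' (6 chars)

6


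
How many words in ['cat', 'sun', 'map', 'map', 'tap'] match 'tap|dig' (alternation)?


Alternation 'tap|dig' matches either 'tap' or 'dig'.
Checking each word:
  'cat' -> no
  'sun' -> no
  'map' -> no
  'map' -> no
  'tap' -> MATCH
Matches: ['tap']
Count: 1

1


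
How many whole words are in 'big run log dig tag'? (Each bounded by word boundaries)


Word boundaries (\b) mark the start/end of each word.
Text: 'big run log dig tag'
Splitting by whitespace:
  Word 1: 'big'
  Word 2: 'run'
  Word 3: 'log'
  Word 4: 'dig'
  Word 5: 'tag'
Total whole words: 5

5


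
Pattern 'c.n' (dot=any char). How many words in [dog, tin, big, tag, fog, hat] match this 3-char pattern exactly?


Pattern 'c.n' means: starts with 'c', any single char, ends with 'n'.
Checking each word (must be exactly 3 chars):
  'dog' (len=3): no
  'tin' (len=3): no
  'big' (len=3): no
  'tag' (len=3): no
  'fog' (len=3): no
  'hat' (len=3): no
Matching words: []
Total: 0

0


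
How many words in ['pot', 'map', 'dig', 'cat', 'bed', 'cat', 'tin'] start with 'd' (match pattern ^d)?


Pattern ^d anchors to start of word. Check which words begin with 'd':
  'pot' -> no
  'map' -> no
  'dig' -> MATCH (starts with 'd')
  'cat' -> no
  'bed' -> no
  'cat' -> no
  'tin' -> no
Matching words: ['dig']
Count: 1

1


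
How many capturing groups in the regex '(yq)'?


To count capturing groups, count each '(' that starts a group.
Pattern: '(yq)'
Walking through the pattern:
  Position 0: '(' -> group #1
Total capturing groups: 1

1


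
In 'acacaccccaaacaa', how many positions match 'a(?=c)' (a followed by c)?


Lookahead 'a(?=c)' matches 'a' only when followed by 'c'.
String: 'acacaccccaaacaa'
Checking each position where char is 'a':
  pos 0: 'a' -> MATCH (next='c')
  pos 2: 'a' -> MATCH (next='c')
  pos 4: 'a' -> MATCH (next='c')
  pos 9: 'a' -> no (next='a')
  pos 10: 'a' -> no (next='a')
  pos 11: 'a' -> MATCH (next='c')
  pos 13: 'a' -> no (next='a')
Matching positions: [0, 2, 4, 11]
Count: 4

4


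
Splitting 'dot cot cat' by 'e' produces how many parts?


Splitting by 'e' breaks the string at each occurrence of the separator.
Text: 'dot cot cat'
Parts after split:
  Part 1: 'dot cot cat'
Total parts: 1

1


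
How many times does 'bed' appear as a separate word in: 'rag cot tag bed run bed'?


Scanning each word for exact match 'bed':
  Word 1: 'rag' -> no
  Word 2: 'cot' -> no
  Word 3: 'tag' -> no
  Word 4: 'bed' -> MATCH
  Word 5: 'run' -> no
  Word 6: 'bed' -> MATCH
Total matches: 2

2


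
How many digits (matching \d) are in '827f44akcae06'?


\d matches any digit 0-9.
Scanning '827f44akcae06':
  pos 0: '8' -> DIGIT
  pos 1: '2' -> DIGIT
  pos 2: '7' -> DIGIT
  pos 4: '4' -> DIGIT
  pos 5: '4' -> DIGIT
  pos 11: '0' -> DIGIT
  pos 12: '6' -> DIGIT
Digits found: ['8', '2', '7', '4', '4', '0', '6']
Total: 7

7


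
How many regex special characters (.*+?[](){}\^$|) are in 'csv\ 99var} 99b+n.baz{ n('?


Regex special characters are: . * + ? [ ] ( ) { } \ ^ $ |
Scanning 'csv\ 99var} 99b+n.baz{ n(':
  pos 3: '\' -> SPECIAL
  pos 10: '}' -> SPECIAL
  pos 15: '+' -> SPECIAL
  pos 17: '.' -> SPECIAL
  pos 21: '{' -> SPECIAL
  pos 24: '(' -> SPECIAL
Special chars found: ['\\', '}', '+', '.', '{', '(']
Total: 6

6


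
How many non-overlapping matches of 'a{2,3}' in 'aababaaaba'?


Pattern 'a{2,3}' matches between 2 and 3 consecutive a's (greedy).
String: 'aababaaaba'
Finding runs of a's and applying greedy matching:
  Run at pos 0: 'aa' (length 2)
  Run at pos 3: 'a' (length 1)
  Run at pos 5: 'aaa' (length 3)
  Run at pos 9: 'a' (length 1)
Matches: ['aa', 'aaa']
Count: 2

2


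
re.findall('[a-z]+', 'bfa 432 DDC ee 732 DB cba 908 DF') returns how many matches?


Pattern '[a-z]+' finds one or more lowercase letters.
Text: 'bfa 432 DDC ee 732 DB cba 908 DF'
Scanning for matches:
  Match 1: 'bfa'
  Match 2: 'ee'
  Match 3: 'cba'
Total matches: 3

3


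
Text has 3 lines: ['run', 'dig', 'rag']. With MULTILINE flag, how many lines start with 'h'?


With MULTILINE flag, ^ matches the start of each line.
Lines: ['run', 'dig', 'rag']
Checking which lines start with 'h':
  Line 1: 'run' -> no
  Line 2: 'dig' -> no
  Line 3: 'rag' -> no
Matching lines: []
Count: 0

0


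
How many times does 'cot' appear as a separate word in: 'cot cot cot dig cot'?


Scanning each word for exact match 'cot':
  Word 1: 'cot' -> MATCH
  Word 2: 'cot' -> MATCH
  Word 3: 'cot' -> MATCH
  Word 4: 'dig' -> no
  Word 5: 'cot' -> MATCH
Total matches: 4

4


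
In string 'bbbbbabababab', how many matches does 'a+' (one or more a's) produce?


Pattern 'a+' matches one or more consecutive a's.
String: 'bbbbbabababab'
Scanning for runs of a:
  Match 1: 'a' (length 1)
  Match 2: 'a' (length 1)
  Match 3: 'a' (length 1)
  Match 4: 'a' (length 1)
Total matches: 4

4


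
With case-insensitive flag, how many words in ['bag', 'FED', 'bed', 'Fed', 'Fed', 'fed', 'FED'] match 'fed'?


Case-insensitive matching: compare each word's lowercase form to 'fed'.
  'bag' -> lower='bag' -> no
  'FED' -> lower='fed' -> MATCH
  'bed' -> lower='bed' -> no
  'Fed' -> lower='fed' -> MATCH
  'Fed' -> lower='fed' -> MATCH
  'fed' -> lower='fed' -> MATCH
  'FED' -> lower='fed' -> MATCH
Matches: ['FED', 'Fed', 'Fed', 'fed', 'FED']
Count: 5

5


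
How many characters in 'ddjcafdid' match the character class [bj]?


Character class [bj] matches any of: {b, j}
Scanning string 'ddjcafdid' character by character:
  pos 0: 'd' -> no
  pos 1: 'd' -> no
  pos 2: 'j' -> MATCH
  pos 3: 'c' -> no
  pos 4: 'a' -> no
  pos 5: 'f' -> no
  pos 6: 'd' -> no
  pos 7: 'i' -> no
  pos 8: 'd' -> no
Total matches: 1

1


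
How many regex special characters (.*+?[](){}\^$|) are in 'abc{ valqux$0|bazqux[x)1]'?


Regex special characters are: . * + ? [ ] ( ) { } \ ^ $ |
Scanning 'abc{ valqux$0|bazqux[x)1]':
  pos 3: '{' -> SPECIAL
  pos 11: '$' -> SPECIAL
  pos 13: '|' -> SPECIAL
  pos 20: '[' -> SPECIAL
  pos 22: ')' -> SPECIAL
  pos 24: ']' -> SPECIAL
Special chars found: ['{', '$', '|', '[', ')', ']']
Total: 6

6


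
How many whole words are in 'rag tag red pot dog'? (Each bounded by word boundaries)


Word boundaries (\b) mark the start/end of each word.
Text: 'rag tag red pot dog'
Splitting by whitespace:
  Word 1: 'rag'
  Word 2: 'tag'
  Word 3: 'red'
  Word 4: 'pot'
  Word 5: 'dog'
Total whole words: 5

5


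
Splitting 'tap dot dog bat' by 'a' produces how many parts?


Splitting by 'a' breaks the string at each occurrence of the separator.
Text: 'tap dot dog bat'
Parts after split:
  Part 1: 't'
  Part 2: 'p dot dog b'
  Part 3: 't'
Total parts: 3

3


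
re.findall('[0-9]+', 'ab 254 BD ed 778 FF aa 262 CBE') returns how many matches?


Pattern '[0-9]+' finds one or more digits.
Text: 'ab 254 BD ed 778 FF aa 262 CBE'
Scanning for matches:
  Match 1: '254'
  Match 2: '778'
  Match 3: '262'
Total matches: 3

3


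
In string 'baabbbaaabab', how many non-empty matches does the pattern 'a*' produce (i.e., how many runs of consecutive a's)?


Pattern 'a*' matches zero or more a's. We want non-empty runs of consecutive a's.
String: 'baabbbaaabab'
Walking through the string to find runs of a's:
  Run 1: positions 1-2 -> 'aa'
  Run 2: positions 6-8 -> 'aaa'
  Run 3: positions 10-10 -> 'a'
Non-empty runs found: ['aa', 'aaa', 'a']
Count: 3

3


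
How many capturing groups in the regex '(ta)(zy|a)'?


To count capturing groups, count each '(' that starts a group.
Pattern: '(ta)(zy|a)'
Walking through the pattern:
  Position 0: '(' -> group #1
  Position 4: '(' -> group #2
Total capturing groups: 2

2


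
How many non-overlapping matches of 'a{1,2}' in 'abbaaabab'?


Pattern 'a{1,2}' matches between 1 and 2 consecutive a's (greedy).
String: 'abbaaabab'
Finding runs of a's and applying greedy matching:
  Run at pos 0: 'a' (length 1)
  Run at pos 3: 'aaa' (length 3)
  Run at pos 7: 'a' (length 1)
Matches: ['a', 'aa', 'a', 'a']
Count: 4

4


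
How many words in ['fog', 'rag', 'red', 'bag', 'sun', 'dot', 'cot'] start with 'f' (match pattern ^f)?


Pattern ^f anchors to start of word. Check which words begin with 'f':
  'fog' -> MATCH (starts with 'f')
  'rag' -> no
  'red' -> no
  'bag' -> no
  'sun' -> no
  'dot' -> no
  'cot' -> no
Matching words: ['fog']
Count: 1

1


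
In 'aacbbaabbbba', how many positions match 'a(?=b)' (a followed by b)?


Lookahead 'a(?=b)' matches 'a' only when followed by 'b'.
String: 'aacbbaabbbba'
Checking each position where char is 'a':
  pos 0: 'a' -> no (next='a')
  pos 1: 'a' -> no (next='c')
  pos 5: 'a' -> no (next='a')
  pos 6: 'a' -> MATCH (next='b')
Matching positions: [6]
Count: 1

1


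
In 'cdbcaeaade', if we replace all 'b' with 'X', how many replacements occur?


re.sub('b', 'X', text) replaces every occurrence of 'b' with 'X'.
Text: 'cdbcaeaade'
Scanning for 'b':
  pos 2: 'b' -> replacement #1
Total replacements: 1

1


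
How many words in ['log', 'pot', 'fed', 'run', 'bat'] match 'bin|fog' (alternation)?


Alternation 'bin|fog' matches either 'bin' or 'fog'.
Checking each word:
  'log' -> no
  'pot' -> no
  'fed' -> no
  'run' -> no
  'bat' -> no
Matches: []
Count: 0

0


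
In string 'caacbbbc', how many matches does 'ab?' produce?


Pattern 'ab?' matches 'a' optionally followed by 'b'.
String: 'caacbbbc'
Scanning left to right for 'a' then checking next char:
  Match 1: 'a' (a not followed by b)
  Match 2: 'a' (a not followed by b)
Total matches: 2

2
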